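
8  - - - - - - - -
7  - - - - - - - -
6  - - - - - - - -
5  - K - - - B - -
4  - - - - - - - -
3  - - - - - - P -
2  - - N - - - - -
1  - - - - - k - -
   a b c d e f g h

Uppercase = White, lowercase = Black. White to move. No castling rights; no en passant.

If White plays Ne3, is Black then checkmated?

After Ne3: black king on f1; in check: yes, from the white knight on e3.
Black has 4 legal replies: Kf2, Ke2, Kg1, Ke1.
In check but a legal move exists → not checkmate.

no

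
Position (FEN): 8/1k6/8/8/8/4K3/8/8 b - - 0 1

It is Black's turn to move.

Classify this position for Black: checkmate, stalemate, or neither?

neither

Black to move; black king on b7.
In check: no.
Legal moves for Black: Kc8, Kb8, Ka8, Kc7, Ka7, Kc6, Kb6, Ka6.
Black has 8 legal moves and is not in check → neither.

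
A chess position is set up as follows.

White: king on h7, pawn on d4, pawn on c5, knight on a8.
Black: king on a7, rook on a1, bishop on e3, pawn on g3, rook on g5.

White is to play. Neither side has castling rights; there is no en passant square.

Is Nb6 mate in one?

no

After Nb6: black king on a7; in check: no.
Black is not in check, so this cannot be checkmate.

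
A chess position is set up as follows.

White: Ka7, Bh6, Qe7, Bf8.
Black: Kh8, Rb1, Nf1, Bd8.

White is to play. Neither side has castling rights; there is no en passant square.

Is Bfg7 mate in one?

After Bfg7: black king on h8; in check: yes, from the white bishop on g7.
Black has 2 legal replies: Kg8, Kh7.
In check but a legal move exists → not checkmate.

no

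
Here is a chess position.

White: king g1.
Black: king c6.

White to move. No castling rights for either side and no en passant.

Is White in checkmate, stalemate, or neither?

neither

White to move; white king on g1.
In check: no.
Legal moves for White: Kh2, Kg2, Kf2, Kh1, Kf1.
White has 5 legal moves and is not in check → neither.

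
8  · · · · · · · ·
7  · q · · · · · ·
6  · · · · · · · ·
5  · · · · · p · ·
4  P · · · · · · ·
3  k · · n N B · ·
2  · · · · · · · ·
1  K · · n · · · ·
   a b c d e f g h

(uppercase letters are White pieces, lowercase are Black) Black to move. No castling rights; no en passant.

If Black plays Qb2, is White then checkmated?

yes

After Qb2: white king on a1; in check: yes, from the black queen on b2.
King squares — b1: attacked by Qb2; a2: attacked by Qb2; b2: attacked by Nd1.
White has no legal moves → checkmate.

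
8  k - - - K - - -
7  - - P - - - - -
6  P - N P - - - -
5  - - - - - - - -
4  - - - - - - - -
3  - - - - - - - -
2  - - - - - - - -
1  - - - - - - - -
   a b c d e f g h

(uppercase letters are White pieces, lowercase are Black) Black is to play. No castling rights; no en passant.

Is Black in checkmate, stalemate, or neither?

stalemate

Black to move; black king on a8.
In check: no.
King squares — a7: attacked by Nc6; b7: attacked by Pa6; b8: attacked by Nc6.
Legal moves for Black: none.
Not in check and no legal moves → stalemate.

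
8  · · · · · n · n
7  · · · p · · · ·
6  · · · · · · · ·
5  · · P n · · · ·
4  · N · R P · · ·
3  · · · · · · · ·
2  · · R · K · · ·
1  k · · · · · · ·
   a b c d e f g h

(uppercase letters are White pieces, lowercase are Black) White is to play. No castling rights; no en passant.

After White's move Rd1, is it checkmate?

yes

After Rd1: black king on a1; in check: yes, from the white rook on d1.
King squares — b1: attacked by Rd1; a2: attacked by Rc2; b2: attacked by Rc2.
Black has no legal moves → checkmate.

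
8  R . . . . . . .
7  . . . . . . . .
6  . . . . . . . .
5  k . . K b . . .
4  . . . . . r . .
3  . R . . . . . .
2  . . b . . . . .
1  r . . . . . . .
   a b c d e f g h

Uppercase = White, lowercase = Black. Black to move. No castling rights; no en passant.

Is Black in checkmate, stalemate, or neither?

Black to move; black king on a5.
In check: yes, from the white rook on a8.
King squares — a4: attacked by Ra8; b4: attacked by Rb3; b5: attacked by Rb3; a6: attacked by Ra8; b6: attacked by Rb3.
Legal moves for Black: none.
In check with no legal moves → checkmate.

checkmate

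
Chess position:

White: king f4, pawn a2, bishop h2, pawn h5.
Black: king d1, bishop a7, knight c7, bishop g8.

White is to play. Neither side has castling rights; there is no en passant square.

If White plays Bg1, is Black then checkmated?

After Bg1: black king on d1; in check: no.
Black is not in check, so this cannot be checkmate.

no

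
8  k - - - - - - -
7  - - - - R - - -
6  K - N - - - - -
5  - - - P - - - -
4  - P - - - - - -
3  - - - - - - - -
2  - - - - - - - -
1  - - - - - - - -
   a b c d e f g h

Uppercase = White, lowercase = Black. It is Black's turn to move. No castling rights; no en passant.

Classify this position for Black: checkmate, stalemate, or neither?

Black to move; black king on a8.
In check: no.
King squares — a7: attacked by Ka6; b7: attacked by Ka6; b8: attacked by Nc6.
Legal moves for Black: none.
Not in check and no legal moves → stalemate.

stalemate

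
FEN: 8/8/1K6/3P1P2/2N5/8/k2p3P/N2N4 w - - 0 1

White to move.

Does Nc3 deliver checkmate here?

After Nc3: black king on a2; in check: yes, from the white knight on c3.
Black has 1 legal reply: Kxa1.
In check but a legal move exists → not checkmate.

no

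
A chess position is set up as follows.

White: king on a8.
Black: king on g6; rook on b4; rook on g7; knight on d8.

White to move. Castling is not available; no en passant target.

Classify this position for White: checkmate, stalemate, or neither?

stalemate

White to move; white king on a8.
In check: no.
King squares — a7: attacked by Rg7; b7: attacked by Rb4; b8: attacked by Rb4.
Legal moves for White: none.
Not in check and no legal moves → stalemate.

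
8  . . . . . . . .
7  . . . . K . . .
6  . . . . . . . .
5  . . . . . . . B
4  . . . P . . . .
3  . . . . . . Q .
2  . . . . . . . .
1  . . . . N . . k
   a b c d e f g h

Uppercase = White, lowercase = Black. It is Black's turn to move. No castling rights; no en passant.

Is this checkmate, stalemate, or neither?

Black to move; black king on h1.
In check: no.
King squares — g1: attacked by Qg3; g2: attacked by Ne1; h2: attacked by Qg3.
Legal moves for Black: none.
Not in check and no legal moves → stalemate.

stalemate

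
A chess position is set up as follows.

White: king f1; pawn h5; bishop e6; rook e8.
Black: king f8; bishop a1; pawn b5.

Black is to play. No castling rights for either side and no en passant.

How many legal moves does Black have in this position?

Black to move; king on f8.
In check: yes, from the white rook on e8.
Legal moves: Kxe8, Kg7.
Count: 2.

2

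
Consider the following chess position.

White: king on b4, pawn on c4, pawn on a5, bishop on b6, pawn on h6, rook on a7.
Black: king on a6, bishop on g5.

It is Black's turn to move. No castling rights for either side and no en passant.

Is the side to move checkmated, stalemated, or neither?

checkmate

Black to move; black king on a6.
In check: yes, from the white rook on a7.
King squares — a5: attacked by Kb4; b5: attacked by Kb4; b6: attacked by Pa5; a7: attacked by Bb6; b7: attacked by Ra7.
Legal moves for Black: none.
In check with no legal moves → checkmate.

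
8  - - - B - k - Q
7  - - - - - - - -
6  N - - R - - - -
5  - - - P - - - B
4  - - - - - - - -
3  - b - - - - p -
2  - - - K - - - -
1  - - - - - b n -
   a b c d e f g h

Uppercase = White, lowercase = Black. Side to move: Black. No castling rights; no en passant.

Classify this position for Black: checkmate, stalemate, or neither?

Black to move; black king on f8.
In check: yes, from the white queen on h8.
King squares — e7: attacked by Bd8; f7: attacked by Bh5; g7: attacked by Qh8; e8: attacked by Bh5; g8: attacked by Qh8.
Legal moves for Black: none.
In check with no legal moves → checkmate.

checkmate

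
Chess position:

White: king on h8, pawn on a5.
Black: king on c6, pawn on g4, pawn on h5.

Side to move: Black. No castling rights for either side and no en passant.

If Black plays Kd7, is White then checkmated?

After Kd7: white king on h8; in check: no.
White is not in check, so this cannot be checkmate.

no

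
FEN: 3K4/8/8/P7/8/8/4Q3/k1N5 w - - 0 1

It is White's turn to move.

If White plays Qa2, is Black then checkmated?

After Qa2: black king on a1; in check: yes, from the white queen on a2.
King squares — b1: attacked by Qa2; a2: attacked by Nc1; b2: attacked by Qa2.
Black has no legal moves → checkmate.

yes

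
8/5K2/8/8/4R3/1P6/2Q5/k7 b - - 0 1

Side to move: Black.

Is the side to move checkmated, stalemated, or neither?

Black to move; black king on a1.
In check: no.
King squares — b1: attacked by Qc2; a2: attacked by Qc2; b2: attacked by Qc2.
Legal moves for Black: none.
Not in check and no legal moves → stalemate.

stalemate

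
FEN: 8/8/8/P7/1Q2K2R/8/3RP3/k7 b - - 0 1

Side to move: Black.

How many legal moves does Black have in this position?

Black to move; king on a1.
In check: no.
Legal moves: none.
Count: 0.

0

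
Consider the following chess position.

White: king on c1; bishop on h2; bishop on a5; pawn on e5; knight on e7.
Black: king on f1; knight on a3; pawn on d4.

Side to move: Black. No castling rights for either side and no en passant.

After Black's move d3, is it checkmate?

no

After d3: white king on c1; in check: no.
White is not in check, so this cannot be checkmate.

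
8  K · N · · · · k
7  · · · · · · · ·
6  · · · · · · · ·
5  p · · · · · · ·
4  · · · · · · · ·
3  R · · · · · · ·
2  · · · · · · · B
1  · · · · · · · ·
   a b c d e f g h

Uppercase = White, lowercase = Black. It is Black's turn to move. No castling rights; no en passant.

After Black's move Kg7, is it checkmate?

After Kg7: white king on a8; in check: no.
White is not in check, so this cannot be checkmate.

no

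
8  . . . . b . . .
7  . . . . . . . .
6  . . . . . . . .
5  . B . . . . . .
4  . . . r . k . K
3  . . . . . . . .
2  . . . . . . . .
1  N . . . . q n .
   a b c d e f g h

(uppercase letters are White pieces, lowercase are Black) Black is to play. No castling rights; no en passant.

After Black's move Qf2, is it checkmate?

After Qf2: white king on h4; in check: yes, from the black queen on f2.
King squares — g3: attacked by Qf2; h3: attacked by Ng1; g4: attacked by Kf4; g5: attacked by Kf4; h5: attacked by Be8.
White has no legal moves → checkmate.

yes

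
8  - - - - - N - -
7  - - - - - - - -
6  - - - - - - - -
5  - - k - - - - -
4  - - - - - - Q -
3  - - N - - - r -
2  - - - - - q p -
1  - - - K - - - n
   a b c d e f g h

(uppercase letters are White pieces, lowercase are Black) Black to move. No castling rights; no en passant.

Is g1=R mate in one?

yes

After g1=R: white king on d1; in check: yes, from the black rook on g1.
King squares — c1: attacked by Rg1; e1: attacked by Rg1; c2: attacked by Qf2; d2: attacked by Qf2; e2: attacked by Qf2.
White has no legal moves → checkmate.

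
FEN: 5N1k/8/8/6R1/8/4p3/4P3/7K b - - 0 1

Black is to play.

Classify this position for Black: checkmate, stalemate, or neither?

stalemate

Black to move; black king on h8.
In check: no.
King squares — g7: attacked by Rg5; h7: attacked by Nf8; g8: attacked by Rg5.
Legal moves for Black: none.
Not in check and no legal moves → stalemate.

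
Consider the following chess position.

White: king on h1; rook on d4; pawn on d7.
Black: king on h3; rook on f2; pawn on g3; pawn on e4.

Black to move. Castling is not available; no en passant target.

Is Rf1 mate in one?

yes

After Rf1: white king on h1; in check: yes, from the black rook on f1.
King squares — g1: attacked by Rf1; g2: attacked by Kh3; h2: attacked by Pg3.
White has no legal moves → checkmate.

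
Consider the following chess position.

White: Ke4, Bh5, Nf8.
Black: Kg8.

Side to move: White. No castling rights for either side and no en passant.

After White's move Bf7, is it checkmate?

no

After Bf7: black king on g8; in check: yes, from the white bishop on f7.
Black has 4 legal replies: Kh8, Kxf8, Kg7, Kxf7.
In check but a legal move exists → not checkmate.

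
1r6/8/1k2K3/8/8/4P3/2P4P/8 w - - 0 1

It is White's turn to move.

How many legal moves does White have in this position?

13

White to move; king on e6.
In check: no.
Legal moves: Kf7, Ke7, Kd7, Kf6, Kd6, Kf5, Ke5, Kd5, e4, h3, c3, h4, c4.
Count: 13.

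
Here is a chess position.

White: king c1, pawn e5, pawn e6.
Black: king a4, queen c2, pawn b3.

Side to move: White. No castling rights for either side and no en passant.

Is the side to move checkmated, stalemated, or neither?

checkmate

White to move; white king on c1.
In check: yes, from the black queen on c2.
King squares — b1: attacked by Qc2; d1: attacked by Qc2; b2: attacked by Qc2; c2: attacked by Pb3; d2: attacked by Qc2.
Legal moves for White: none.
In check with no legal moves → checkmate.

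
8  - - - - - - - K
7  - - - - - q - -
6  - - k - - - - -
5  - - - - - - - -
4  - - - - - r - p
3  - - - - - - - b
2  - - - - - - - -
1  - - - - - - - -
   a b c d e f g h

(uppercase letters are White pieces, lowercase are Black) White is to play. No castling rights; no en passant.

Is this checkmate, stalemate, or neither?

stalemate

White to move; white king on h8.
In check: no.
King squares — g7: attacked by Qf7; h7: attacked by Qf7; g8: attacked by Qf7.
Legal moves for White: none.
Not in check and no legal moves → stalemate.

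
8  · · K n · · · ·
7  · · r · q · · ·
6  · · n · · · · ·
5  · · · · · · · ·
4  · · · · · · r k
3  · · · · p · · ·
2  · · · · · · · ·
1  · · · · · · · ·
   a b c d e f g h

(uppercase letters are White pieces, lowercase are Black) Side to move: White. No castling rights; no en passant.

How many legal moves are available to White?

0

White to move; king on c8.
In check: yes, from the black rook on c7.
Legal moves: none.
Count: 0.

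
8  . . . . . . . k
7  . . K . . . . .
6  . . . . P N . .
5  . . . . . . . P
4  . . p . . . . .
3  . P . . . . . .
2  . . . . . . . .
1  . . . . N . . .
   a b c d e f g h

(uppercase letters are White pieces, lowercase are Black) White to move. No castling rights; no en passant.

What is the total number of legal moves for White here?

White to move; king on c7.
In check: no.
Legal moves: Kd8, Kc8, Kb8, Kd7, Kb7, Kd6, Kc6, Kb6, Ng8, Ne8, Nh7, Nd7, Nd5, Ng4, Ne4, Nf3, Nd3, Ng2, Nc2, bxc4, e7, h6, b4.
Count: 23.

23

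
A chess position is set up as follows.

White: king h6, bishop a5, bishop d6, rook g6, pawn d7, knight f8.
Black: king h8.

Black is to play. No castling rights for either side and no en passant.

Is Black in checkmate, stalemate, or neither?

stalemate

Black to move; black king on h8.
In check: no.
King squares — g7: attacked by Rg6; h7: attacked by Kh6; g8: attacked by Rg6.
Legal moves for Black: none.
Not in check and no legal moves → stalemate.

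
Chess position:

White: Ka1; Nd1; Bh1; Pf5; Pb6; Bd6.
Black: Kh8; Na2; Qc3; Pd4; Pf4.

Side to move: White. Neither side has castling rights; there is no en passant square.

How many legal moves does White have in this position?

White to move; king on a1.
In check: yes, from the black queen on c3.
Legal moves: Kxa2, Kb1, Nxc3, Nb2.
Count: 4.

4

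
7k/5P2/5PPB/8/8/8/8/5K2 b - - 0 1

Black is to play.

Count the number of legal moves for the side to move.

0

Black to move; king on h8.
In check: no.
Legal moves: none.
Count: 0.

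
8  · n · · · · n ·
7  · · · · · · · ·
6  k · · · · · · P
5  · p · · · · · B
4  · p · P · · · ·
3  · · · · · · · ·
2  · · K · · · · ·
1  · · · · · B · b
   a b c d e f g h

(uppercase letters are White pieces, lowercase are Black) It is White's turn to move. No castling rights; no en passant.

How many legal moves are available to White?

22

White to move; king on c2.
In check: no.
Legal moves: Be8, Bf7, Bg6, Bg4, Bf3, Bhe2, Bd1, Kd3, Kb3, Kd2, Kb2, Kd1, Kc1, Kb1, Bxb5+, Bc4, Bh3, Bd3, Bg2, Bfe2, h7, d5.
Count: 22.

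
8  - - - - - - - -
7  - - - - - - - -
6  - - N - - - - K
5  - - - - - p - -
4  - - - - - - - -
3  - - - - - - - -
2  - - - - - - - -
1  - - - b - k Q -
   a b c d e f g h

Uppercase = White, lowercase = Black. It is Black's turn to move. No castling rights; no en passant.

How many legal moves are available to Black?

Black to move; king on f1.
In check: yes, from the white queen on g1.
Legal moves: Ke2, Kxg1.
Count: 2.

2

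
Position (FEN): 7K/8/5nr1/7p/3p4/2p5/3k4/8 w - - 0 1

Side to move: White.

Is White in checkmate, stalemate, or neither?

White to move; white king on h8.
In check: no.
King squares — g7: attacked by Rg6; h7: attacked by Nf6; g8: attacked by Nf6.
Legal moves for White: none.
Not in check and no legal moves → stalemate.

stalemate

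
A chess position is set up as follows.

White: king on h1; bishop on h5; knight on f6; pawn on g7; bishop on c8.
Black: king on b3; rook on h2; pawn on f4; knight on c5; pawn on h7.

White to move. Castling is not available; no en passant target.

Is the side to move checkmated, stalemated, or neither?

White to move; white king on h1.
In check: yes, from the black rook on h2.
Legal moves for White: Kxh2, Kg1.
White is in check but has 2 legal moves → neither.

neither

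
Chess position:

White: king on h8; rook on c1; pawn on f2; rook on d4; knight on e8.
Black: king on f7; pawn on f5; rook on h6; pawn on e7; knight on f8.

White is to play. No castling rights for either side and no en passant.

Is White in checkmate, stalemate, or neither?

White to move; white king on h8.
In check: yes, from the black rook on h6.
King squares — g7: attacked by Kf7; h7: attacked by Rh6; g8: attacked by Kf7.
Legal moves for White: none.
In check with no legal moves → checkmate.

checkmate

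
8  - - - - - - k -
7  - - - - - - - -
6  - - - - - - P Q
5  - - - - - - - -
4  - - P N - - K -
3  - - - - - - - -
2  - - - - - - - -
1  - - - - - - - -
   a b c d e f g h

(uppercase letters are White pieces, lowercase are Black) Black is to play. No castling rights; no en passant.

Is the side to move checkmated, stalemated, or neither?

Black to move; black king on g8.
In check: no.
King squares — f7: attacked by Pg6; g7: attacked by Qh6; h7: attacked by Pg6; f8: attacked by Qh6; h8: attacked by Qh6.
Legal moves for Black: none.
Not in check and no legal moves → stalemate.

stalemate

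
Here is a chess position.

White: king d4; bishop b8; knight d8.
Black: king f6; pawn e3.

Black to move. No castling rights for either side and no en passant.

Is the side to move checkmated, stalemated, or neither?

neither

Black to move; black king on f6.
In check: no.
Legal moves for Black: Kg7, Ke7, Kg6, Kg5, Kf5, e2.
Black has 6 legal moves and is not in check → neither.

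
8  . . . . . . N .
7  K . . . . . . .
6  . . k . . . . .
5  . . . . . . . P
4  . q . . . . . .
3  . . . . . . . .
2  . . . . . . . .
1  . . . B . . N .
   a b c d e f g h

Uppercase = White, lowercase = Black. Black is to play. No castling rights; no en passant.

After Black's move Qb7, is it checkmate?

yes

After Qb7: white king on a7; in check: yes, from the black queen on b7.
King squares — a6: attacked by Qb7; b6: attacked by Kc6; b7: attacked by Kc6; a8: attacked by Qb7; b8: attacked by Qb7.
White has no legal moves → checkmate.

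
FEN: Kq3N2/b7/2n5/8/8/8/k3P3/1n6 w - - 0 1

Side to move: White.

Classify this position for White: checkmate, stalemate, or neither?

White to move; white king on a8.
In check: yes, from the black queen on b8.
King squares — a7: attacked by Nc6; b7: attacked by Qb8; b8: attacked by Nc6.
Legal moves for White: none.
In check with no legal moves → checkmate.

checkmate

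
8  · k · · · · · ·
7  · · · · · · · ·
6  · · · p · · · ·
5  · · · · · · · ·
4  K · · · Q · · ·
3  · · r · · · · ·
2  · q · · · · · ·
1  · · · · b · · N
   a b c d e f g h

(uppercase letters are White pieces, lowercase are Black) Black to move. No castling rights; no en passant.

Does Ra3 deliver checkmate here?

After Ra3: white king on a4; in check: yes, from the black rook on a3.
King squares — a3: attacked by Qb2; b3: attacked by Qb2; b4: attacked by Be1; a5: attacked by Be1; b5: attacked by Qb2.
White has no legal moves → checkmate.

yes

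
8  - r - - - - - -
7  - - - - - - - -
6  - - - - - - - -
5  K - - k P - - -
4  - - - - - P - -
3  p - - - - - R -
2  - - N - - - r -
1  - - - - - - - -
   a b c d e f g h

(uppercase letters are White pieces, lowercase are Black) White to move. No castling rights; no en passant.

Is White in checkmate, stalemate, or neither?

neither

White to move; white king on a5.
In check: no.
Legal moves for White include: Ka6, Ka4, Rg8, Rg7, Rg6, Rg5, Rg4, Rh3, Rf3, Re3, Rd3+, Rc3, Rb3, Rxa3, Rxg2, Nd4, Nb4+, Ne3+, ... (list truncated; more exist).
White has legal moves and is not in check → neither.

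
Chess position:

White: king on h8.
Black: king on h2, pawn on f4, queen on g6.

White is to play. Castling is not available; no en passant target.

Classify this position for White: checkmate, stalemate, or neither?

White to move; white king on h8.
In check: no.
King squares — g7: attacked by Qg6; h7: attacked by Qg6; g8: attacked by Qg6.
Legal moves for White: none.
Not in check and no legal moves → stalemate.

stalemate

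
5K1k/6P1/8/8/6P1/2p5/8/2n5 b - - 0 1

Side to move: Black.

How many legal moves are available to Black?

Black to move; king on h8.
In check: yes, from the white pawn on g7.
Legal moves: Kh7.
Count: 1.

1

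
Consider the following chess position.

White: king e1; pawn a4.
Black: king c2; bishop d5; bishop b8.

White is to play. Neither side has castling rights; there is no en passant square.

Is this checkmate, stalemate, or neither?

White to move; white king on e1.
In check: no.
Legal moves for White: Kf2, Ke2, Kf1, a5.
White has 4 legal moves and is not in check → neither.

neither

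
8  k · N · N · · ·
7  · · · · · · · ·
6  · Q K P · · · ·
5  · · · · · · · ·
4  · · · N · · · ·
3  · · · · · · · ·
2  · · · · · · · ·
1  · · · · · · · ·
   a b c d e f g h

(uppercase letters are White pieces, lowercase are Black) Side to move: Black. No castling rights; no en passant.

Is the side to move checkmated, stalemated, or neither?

stalemate

Black to move; black king on a8.
In check: no.
King squares — a7: attacked by Qb6; b7: attacked by Qb6; b8: attacked by Qb6.
Legal moves for Black: none.
Not in check and no legal moves → stalemate.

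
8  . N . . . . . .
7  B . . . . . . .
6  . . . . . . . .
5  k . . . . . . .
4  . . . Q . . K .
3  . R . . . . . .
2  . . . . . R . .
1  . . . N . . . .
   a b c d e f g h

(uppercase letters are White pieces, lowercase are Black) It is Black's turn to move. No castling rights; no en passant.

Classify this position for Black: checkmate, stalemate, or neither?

Black to move; black king on a5.
In check: no.
King squares — a4: attacked by Qd4; b4: attacked by Rb3; b5: attacked by Rb3; a6: attacked by Nb8; b6: attacked by Rb3.
Legal moves for Black: none.
Not in check and no legal moves → stalemate.

stalemate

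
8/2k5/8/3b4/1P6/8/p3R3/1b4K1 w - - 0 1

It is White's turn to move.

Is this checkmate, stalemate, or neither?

White to move; white king on g1.
In check: no.
Legal moves for White: Re8, Re7+, Re6, Re5, Re4, Re3, Rh2, Rg2, Rf2, Rd2, Rc2+, Rb2, Rxa2, Re1, Kh2, Kf2, Kf1, b5.
White has 18 legal moves and is not in check → neither.

neither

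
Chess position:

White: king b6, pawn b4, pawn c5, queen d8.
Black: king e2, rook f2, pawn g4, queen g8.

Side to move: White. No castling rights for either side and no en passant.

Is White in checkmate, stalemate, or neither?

neither

White to move; white king on b6.
In check: no.
Legal moves for White include: Qxg8, Qf8, Qe8+, Qc8, Qb8, Qa8, Qe7+, Qd7, Qc7, Qf6, Qd6, Qg5, Qd5, Qh4, Qd4, Qd3+, Qd2+, Qd1+, ... (list truncated; more exist).
White has legal moves and is not in check → neither.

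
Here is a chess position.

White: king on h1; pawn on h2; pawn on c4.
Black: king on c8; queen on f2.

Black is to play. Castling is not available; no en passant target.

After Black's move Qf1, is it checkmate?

After Qf1: white king on h1; in check: yes, from the black queen on f1.
King squares — g1: attacked by Qf1; g2: attacked by Qf1; h2: own pawn.
White has no legal moves → checkmate.

yes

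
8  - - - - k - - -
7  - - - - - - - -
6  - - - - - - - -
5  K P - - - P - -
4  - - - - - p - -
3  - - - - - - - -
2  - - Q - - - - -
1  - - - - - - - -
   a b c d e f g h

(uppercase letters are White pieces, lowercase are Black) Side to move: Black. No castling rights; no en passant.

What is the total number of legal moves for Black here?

Black to move; king on e8.
In check: no.
Legal moves: Kf8, Kd8, Kf7, Ke7, Kd7, f3.
Count: 6.

6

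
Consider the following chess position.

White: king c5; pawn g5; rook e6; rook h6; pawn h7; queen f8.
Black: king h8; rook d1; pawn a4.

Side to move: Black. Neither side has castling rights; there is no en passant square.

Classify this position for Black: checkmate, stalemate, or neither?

checkmate

Black to move; black king on h8.
In check: yes, from the white queen on f8.
King squares — g7: attacked by Qf8; h7: attacked by Rh6; g8: attacked by Ph7.
Legal moves for Black: none.
In check with no legal moves → checkmate.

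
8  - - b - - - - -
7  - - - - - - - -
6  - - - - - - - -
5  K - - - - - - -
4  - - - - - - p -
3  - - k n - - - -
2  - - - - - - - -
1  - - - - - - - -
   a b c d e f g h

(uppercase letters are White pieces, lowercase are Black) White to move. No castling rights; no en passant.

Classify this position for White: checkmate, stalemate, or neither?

White to move; white king on a5.
In check: no.
Legal moves for White: Kb6, Kb5, Ka4.
White has 3 legal moves and is not in check → neither.

neither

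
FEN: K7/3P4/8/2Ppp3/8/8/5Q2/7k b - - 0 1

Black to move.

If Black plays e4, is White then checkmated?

no

After e4: white king on a8; in check: no.
White is not in check, so this cannot be checkmate.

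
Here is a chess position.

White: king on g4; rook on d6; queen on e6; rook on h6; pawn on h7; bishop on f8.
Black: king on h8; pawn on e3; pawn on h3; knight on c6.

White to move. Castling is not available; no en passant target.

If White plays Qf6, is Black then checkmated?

yes

After Qf6: black king on h8; in check: yes, from the white queen on f6.
King squares — g7: attacked by Qf6; h7: attacked by Rh6; g8: attacked by Ph7.
Black has no legal moves → checkmate.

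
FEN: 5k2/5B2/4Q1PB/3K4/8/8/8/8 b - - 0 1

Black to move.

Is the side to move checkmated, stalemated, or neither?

checkmate

Black to move; black king on f8.
In check: yes, from the white bishop on h6.
King squares — e7: attacked by Qe6; f7: attacked by Qe6; g7: attacked by Bh6; e8: attacked by Qe6; g8: attacked by Bf7.
Legal moves for Black: none.
In check with no legal moves → checkmate.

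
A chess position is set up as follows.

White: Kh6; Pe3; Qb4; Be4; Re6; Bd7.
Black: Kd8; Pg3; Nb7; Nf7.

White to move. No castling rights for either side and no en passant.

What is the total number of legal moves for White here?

4

White to move; king on h6.
In check: yes, from the black knight on f7.
Legal moves: Kh7, Kg7, Kg6, Kh5.
Count: 4.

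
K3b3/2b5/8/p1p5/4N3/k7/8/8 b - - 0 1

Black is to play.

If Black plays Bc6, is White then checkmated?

After Bc6: white king on a8; in check: yes, from the black bishop on c6.
White has 1 legal reply: Ka7.
In check but a legal move exists → not checkmate.

no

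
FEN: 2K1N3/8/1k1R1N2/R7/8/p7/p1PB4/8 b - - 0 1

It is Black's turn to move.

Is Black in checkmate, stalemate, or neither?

Black to move; black king on b6.
In check: yes, from the white rook on d6.
King squares — a5: attacked by Bd2; b5: attacked by Ra5; c5: attacked by Ra5; a6: attacked by Ra5; c6: attacked by Rd6; a7: attacked by Ra5; b7: attacked by Kc8; c7: attacked by Kc8.
Legal moves for Black: none.
In check with no legal moves → checkmate.

checkmate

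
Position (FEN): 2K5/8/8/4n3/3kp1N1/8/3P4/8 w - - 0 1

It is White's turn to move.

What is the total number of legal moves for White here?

White to move; king on c8.
In check: no.
Legal moves: Kd8, Kb8, Kc7, Kb7, Nh6, Nf6, Nxe5, Ne3, Nh2, Nf2, d3.
Count: 11.

11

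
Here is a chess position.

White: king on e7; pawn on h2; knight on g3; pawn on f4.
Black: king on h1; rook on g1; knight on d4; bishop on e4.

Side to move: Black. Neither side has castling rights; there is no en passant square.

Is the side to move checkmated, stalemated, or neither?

neither

Black to move; black king on h1.
In check: yes, from the white knight on g3.
King squares — g1: own rook; g2: available; h2: available.
Legal moves for Black: Kxh2, Kg2, Rxg3.
Black is in check but has 3 legal moves → neither.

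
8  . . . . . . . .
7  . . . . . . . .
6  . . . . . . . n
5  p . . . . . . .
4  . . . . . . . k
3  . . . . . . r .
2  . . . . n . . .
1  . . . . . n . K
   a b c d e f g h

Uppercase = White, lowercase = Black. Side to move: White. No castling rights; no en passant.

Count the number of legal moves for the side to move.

0

White to move; king on h1.
In check: no.
Legal moves: none.
Count: 0.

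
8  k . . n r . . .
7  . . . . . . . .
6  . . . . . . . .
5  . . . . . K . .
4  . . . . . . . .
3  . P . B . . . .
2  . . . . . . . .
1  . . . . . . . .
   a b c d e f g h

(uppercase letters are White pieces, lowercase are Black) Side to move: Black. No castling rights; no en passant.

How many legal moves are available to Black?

Black to move; king on a8.
In check: no.
Legal moves: Rh8, Rg8, Rf8+, Re7, Re6, Re5+, Re4, Re3, Re2, Re1, Nf7, Nb7, Ne6, Nc6, Kb8, Kb7, Ka7.
Count: 17.

17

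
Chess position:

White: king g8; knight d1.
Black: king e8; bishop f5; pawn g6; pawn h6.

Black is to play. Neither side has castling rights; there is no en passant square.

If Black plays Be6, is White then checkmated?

After Be6: white king on g8; in check: yes, from the black bishop on e6.
White has 3 legal replies: Kh8, Kh7, Kg7.
In check but a legal move exists → not checkmate.

no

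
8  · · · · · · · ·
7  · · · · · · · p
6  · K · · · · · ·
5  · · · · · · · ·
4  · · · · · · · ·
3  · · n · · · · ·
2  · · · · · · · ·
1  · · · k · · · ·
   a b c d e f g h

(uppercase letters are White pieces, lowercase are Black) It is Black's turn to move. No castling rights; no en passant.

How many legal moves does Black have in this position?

Black to move; king on d1.
In check: no.
Legal moves: Nd5+, Nb5, Ne4, Na4+, Ne2, Na2, Nb1, Ke2, Kd2, Kc2, Ke1, Kc1, h6, h5.
Count: 14.

14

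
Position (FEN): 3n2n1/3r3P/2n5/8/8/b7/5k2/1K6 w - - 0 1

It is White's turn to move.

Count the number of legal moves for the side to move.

11

White to move; king on b1.
In check: no.
Legal moves: Kc2, Ka2, Ka1, hxg8=Q, hxg8=R, hxg8=B, hxg8=N, h8=Q, h8=R, h8=B, h8=N.
Count: 11.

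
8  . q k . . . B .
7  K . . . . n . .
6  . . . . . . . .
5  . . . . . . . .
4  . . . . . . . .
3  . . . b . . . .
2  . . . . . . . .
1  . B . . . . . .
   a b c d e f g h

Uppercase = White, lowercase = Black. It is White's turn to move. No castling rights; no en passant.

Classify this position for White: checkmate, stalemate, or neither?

White to move; white king on a7.
In check: yes, from the black queen on b8.
King squares — a6: attacked by Bd3; b6: attacked by Qb8; b7: attacked by Qb8; a8: attacked by Qb8; b8: attacked by Kc8.
Legal moves for White: none.
In check with no legal moves → checkmate.

checkmate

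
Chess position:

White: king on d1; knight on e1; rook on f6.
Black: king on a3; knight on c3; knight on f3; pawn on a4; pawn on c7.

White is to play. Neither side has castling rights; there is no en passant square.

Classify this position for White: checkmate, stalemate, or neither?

neither

White to move; white king on d1.
In check: yes, from the black knight on c3.
King squares — c1: available; e1: own knight; c2: available; d2: attacked by Nf3; e2: attacked by Nc3.
Legal moves for White: Kc2, Kc1.
White is in check but has 2 legal moves → neither.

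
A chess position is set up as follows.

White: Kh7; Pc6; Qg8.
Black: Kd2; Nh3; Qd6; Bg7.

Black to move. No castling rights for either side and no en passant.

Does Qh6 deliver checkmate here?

After Qh6: white king on h7; in check: yes, from the black queen on h6.
King squares — g6: attacked by Qh6; h6: attacked by Bg7; g7: attacked by Qh6; g8: own queen; h8: attacked by Qh6.
White has no legal moves → checkmate.

yes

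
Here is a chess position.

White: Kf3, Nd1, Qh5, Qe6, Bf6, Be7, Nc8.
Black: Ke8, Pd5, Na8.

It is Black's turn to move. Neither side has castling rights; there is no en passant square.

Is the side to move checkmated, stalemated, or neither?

checkmate

Black to move; black king on e8.
In check: yes, from the white queen on h5.
King squares — d7: attacked by Qe6; e7: attacked by Qe6; f7: attacked by Qh5; d8: attacked by Be7; f8: attacked by Be7.
Legal moves for Black: none.
In check with no legal moves → checkmate.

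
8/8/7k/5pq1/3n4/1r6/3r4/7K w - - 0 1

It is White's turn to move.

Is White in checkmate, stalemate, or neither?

stalemate

White to move; white king on h1.
In check: no.
King squares — g1: attacked by Qg5; g2: attacked by Rd2; h2: attacked by Rd2.
Legal moves for White: none.
Not in check and no legal moves → stalemate.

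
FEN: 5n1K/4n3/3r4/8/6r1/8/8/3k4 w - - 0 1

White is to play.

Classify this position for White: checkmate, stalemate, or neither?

White to move; white king on h8.
In check: no.
King squares — g7: attacked by Rg4; h7: attacked by Nf8; g8: attacked by Rg4.
Legal moves for White: none.
Not in check and no legal moves → stalemate.

stalemate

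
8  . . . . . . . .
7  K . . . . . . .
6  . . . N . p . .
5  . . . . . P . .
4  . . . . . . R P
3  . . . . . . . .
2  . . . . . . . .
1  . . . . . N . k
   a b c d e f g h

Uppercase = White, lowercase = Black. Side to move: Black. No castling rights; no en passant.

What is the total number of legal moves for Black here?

0

Black to move; king on h1.
In check: no.
Legal moves: none.
Count: 0.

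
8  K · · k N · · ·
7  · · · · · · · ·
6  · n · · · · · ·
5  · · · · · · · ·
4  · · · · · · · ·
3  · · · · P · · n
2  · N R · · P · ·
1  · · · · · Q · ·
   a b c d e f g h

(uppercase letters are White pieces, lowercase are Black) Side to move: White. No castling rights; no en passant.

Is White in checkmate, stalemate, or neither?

neither

White to move; white king on a8.
In check: yes, from the black knight on b6.
Legal moves for White: Kb8, Kb7, Ka7.
White is in check but has 3 legal moves → neither.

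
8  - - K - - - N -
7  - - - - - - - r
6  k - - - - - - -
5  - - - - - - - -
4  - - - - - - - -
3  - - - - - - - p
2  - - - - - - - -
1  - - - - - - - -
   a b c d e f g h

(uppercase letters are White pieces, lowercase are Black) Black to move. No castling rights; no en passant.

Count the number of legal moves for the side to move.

16

Black to move; king on a6.
In check: no.
Legal moves: Rh8, Rg7, Rf7, Re7, Rd7, Rc7+, Rb7, Ra7, Rh6, Rh5, Rh4, Ka7, Kb6, Kb5, Ka5, h2.
Count: 16.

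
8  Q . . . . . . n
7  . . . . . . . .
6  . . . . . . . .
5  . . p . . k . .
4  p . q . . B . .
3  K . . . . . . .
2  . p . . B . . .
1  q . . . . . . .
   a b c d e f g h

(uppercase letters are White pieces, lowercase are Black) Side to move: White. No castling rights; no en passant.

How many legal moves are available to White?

0

White to move; king on a3.
In check: yes, from the black queen on a1.
Legal moves: none.
Count: 0.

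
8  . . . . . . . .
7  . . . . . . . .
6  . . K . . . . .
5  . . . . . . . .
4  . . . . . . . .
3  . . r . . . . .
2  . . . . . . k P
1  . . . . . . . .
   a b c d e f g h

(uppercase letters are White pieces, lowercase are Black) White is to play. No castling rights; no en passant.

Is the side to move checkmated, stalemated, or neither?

neither

White to move; white king on c6.
In check: yes, from the black rook on c3.
King squares — b5: available; c5: attacked by Rc3; d5: available; b6: available; d6: available; b7: available; c7: attacked by Rc3; d7: available.
Legal moves for White: Kd7, Kb7, Kd6, Kb6, Kd5, Kb5.
White is in check but has 6 legal moves → neither.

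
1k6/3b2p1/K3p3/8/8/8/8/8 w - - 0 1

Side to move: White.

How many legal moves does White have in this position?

2

White to move; king on a6.
In check: no.
Legal moves: Kb6, Ka5.
Count: 2.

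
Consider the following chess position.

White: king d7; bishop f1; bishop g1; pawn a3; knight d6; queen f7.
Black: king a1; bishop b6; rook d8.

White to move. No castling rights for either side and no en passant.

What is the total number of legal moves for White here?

3

White to move; king on d7.
In check: yes, from the black rook on d8.
Legal moves: Ke7, Ke6, Kc6.
Count: 3.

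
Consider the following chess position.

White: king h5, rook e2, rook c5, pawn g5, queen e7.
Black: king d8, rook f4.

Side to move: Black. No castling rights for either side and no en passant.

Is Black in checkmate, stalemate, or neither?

Black to move; black king on d8.
In check: yes, from the white queen on e7.
King squares — c7: attacked by Rc5; d7: attacked by Qe7; e7: attacked by Re2; c8: attacked by Rc5; e8: attacked by Qe7.
Legal moves for Black: none.
In check with no legal moves → checkmate.

checkmate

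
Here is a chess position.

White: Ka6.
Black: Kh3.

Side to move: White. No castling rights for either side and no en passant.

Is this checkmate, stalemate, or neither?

neither

White to move; white king on a6.
In check: no.
Legal moves for White: Kb7, Ka7, Kb6, Kb5, Ka5.
White has 5 legal moves and is not in check → neither.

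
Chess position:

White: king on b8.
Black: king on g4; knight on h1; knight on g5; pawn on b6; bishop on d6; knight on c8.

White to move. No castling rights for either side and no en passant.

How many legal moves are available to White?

White to move; king on b8.
In check: yes, from the black bishop on d6.
Legal moves: Kxc8, Ka8, Kb7.
Count: 3.

3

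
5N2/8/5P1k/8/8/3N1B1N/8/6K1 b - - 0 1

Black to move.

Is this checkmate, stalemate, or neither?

stalemate

Black to move; black king on h6.
In check: no.
King squares — g5: attacked by Nh3; h5: attacked by Bf3; g6: attacked by Nf8; g7: attacked by Pf6; h7: attacked by Nf8.
Legal moves for Black: none.
Not in check and no legal moves → stalemate.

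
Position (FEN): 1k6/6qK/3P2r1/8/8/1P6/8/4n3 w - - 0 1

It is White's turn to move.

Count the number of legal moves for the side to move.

0

White to move; king on h7.
In check: yes, from the black queen on g7.
Legal moves: none.
Count: 0.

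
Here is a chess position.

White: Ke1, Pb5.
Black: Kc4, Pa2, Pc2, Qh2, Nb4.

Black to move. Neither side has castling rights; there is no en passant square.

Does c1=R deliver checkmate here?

After c1=R: white king on e1; in check: yes, from the black rook on c1.
King squares — d1: attacked by Rc1; f1: attacked by Rc1; d2: attacked by Qh2; e2: attacked by Qh2; f2: attacked by Qh2.
White has no legal moves → checkmate.

yes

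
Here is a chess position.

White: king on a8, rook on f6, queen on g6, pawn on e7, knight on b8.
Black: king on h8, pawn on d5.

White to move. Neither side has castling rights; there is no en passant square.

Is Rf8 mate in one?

yes

After Rf8: black king on h8; in check: yes, from the white rook on f8.
King squares — g7: attacked by Qg6; h7: attacked by Qg6; g8: attacked by Qg6.
Black has no legal moves → checkmate.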